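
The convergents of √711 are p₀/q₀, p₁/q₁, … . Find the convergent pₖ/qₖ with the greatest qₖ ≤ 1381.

12799/480

√711 = [26; 1, 1, 1, 52, …] (period length 4).
Convergents:
  p_0/q_0 = 26/1
  p_1/q_1 = 27/1
  p_2/q_2 = 53/2
  p_3/q_3 = 80/3
  p_4/q_4 = 4213/158
  p_5/q_5 = 4293/161
  p_6/q_6 = 8506/319
  p_7/q_7 = 12799/480
  p_8/q_8 = 674054/25279
q_7 = 480 ≤ 1381 < 25279 = q_8, so the answer is 12799/480.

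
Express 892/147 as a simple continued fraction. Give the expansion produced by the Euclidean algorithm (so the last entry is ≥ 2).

[6; 14, 1, 2, 3]

892 = 6·147 + 10
147 = 14·10 + 7
10 = 1·7 + 3
7 = 2·3 + 1
3 = 3·1 + 0  (stop)
So 892/147 = [6; 14, 1, 2, 3].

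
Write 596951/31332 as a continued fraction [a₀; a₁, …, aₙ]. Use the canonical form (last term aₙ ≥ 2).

596951 = 19*31332 + 1643
31332 = 19*1643 + 115
1643 = 14*115 + 33
115 = 3*33 + 16
33 = 2*16 + 1
16 = 16*1 + 0  (stop)
So 596951/31332 = [19; 19, 14, 3, 2, 16].

[19; 19, 14, 3, 2, 16]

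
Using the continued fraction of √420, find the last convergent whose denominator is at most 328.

√420 = [20; 2, 40, …] (period length 2).
Convergents:
  p_0/q_0 = 20/1
  p_1/q_1 = 41/2
  p_2/q_2 = 1660/81
  p_3/q_3 = 3361/164
  p_4/q_4 = 136100/6641
q_3 = 164 ≤ 328 < 6641 = q_4, so the answer is 3361/164.

3361/164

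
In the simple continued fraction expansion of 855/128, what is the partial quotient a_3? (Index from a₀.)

8

855 = 6·128 + 87   →  a_0 = 6
128 = 1·87 + 41   →  a_1 = 1
87 = 2·41 + 5   →  a_2 = 2
41 = 8·5 + 1   →  a_3 = 8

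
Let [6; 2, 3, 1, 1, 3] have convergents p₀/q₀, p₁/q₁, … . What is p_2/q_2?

45/7

Using pₖ = aₖpₖ₋₁ + pₖ₋₂, qₖ = aₖqₖ₋₁ + qₖ₋₂ (with p₋₁=1, p₋₂=0, q₋₁=0, q₋₂=1):
  k=0: a=6, p=6, q=1
  k=1: a=2, p=13, q=2
  k=2: a=3, p=45, q=7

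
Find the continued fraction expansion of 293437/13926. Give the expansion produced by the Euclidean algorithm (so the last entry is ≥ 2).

[21; 14, 19, 17, 3]

293437 = 21·13926 + 991
13926 = 14·991 + 52
991 = 19·52 + 3
52 = 17·3 + 1
3 = 3·1 + 0  (stop)
So 293437/13926 = [21; 14, 19, 17, 3].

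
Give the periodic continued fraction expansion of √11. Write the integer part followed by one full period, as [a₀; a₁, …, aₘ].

[3; 3, 6]

a₀ = ⌊√11⌋ = 3.
With m₀=0, d₀=1 and mₖ₊₁ = dₖaₖ − mₖ, dₖ₊₁ = (n − mₖ₊₁²)/dₖ, aₖ₊₁ = ⌊(a₀+mₖ₊₁)/dₖ₊₁⌋:
  k=1: m=3, d=2, a=3
  k=2: m=3, d=1, a=6
d=1 and a=2a₀=6 at k=2, so the next step gives (m, d) = (3, 2) again — its k=1 value — and the period has length 2.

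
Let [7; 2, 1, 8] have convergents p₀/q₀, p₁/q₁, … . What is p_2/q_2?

22/3

Using pₖ = aₖpₖ₋₁ + pₖ₋₂, qₖ = aₖqₖ₋₁ + qₖ₋₂ (with p₋₁=1, p₋₂=0, q₋₁=0, q₋₂=1):
  k=0: a=7, p=7, q=1
  k=1: a=2, p=15, q=2
  k=2: a=1, p=22, q=3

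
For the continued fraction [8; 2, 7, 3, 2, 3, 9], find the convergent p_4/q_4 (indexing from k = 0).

Using pₖ = aₖpₖ₋₁ + pₖ₋₂, qₖ = aₖqₖ₋₁ + qₖ₋₂ (with p₋₁=1, p₋₂=0, q₋₁=0, q₋₂=1):
  k=0: a=8, p=8, q=1
  k=1: a=2, p=17, q=2
  k=2: a=7, p=127, q=15
  k=3: a=3, p=398, q=47
  k=4: a=2, p=923, q=109

923/109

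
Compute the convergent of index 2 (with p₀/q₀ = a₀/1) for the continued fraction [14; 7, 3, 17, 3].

311/22

Using pₖ = aₖpₖ₋₁ + pₖ₋₂, qₖ = aₖqₖ₋₁ + qₖ₋₂ (with p₋₁=1, p₋₂=0, q₋₁=0, q₋₂=1):
  k=0: a=14, p=14, q=1
  k=1: a=7, p=99, q=7
  k=2: a=3, p=311, q=22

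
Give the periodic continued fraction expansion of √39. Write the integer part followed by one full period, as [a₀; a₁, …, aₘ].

[6; 4, 12]

a₀ = ⌊√39⌋ = 6.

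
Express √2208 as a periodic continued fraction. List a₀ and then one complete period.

a₀ = ⌊√2208⌋ = 46.
With m₀=0, d₀=1 and mₖ₊₁ = dₖaₖ − mₖ, dₖ₊₁ = (n − mₖ₊₁²)/dₖ, aₖ₊₁ = ⌊(a₀+mₖ₊₁)/dₖ₊₁⌋:
  k=1: m=46, d=92, a=1
  k=2: m=46, d=1, a=92
d=1 and a=2a₀=92 at k=2, so the next step gives (m, d) = (46, 92) again — its k=1 value — and the period has length 2.

[46; 1, 92]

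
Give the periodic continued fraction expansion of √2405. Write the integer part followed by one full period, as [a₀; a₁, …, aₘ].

[49; 24, 1, 1, 24, 98]

a₀ = ⌊√2405⌋ = 49.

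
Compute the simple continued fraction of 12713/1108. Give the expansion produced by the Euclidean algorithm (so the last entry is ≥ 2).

12713 = 11*1108 + 525
1108 = 2*525 + 58
525 = 9*58 + 3
58 = 19*3 + 1
3 = 3*1 + 0  (stop)
So 12713/1108 = [11; 2, 9, 19, 3].

[11; 2, 9, 19, 3]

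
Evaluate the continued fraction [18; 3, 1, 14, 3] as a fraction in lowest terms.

Using pₖ = aₖpₖ₋₁ + pₖ₋₂ and qₖ = aₖqₖ₋₁ + qₖ₋₂:
  k=0: a=18, p=18, q=1
  k=1: a=3, p=55, q=3
  k=2: a=1, p=73, q=4
  k=3: a=14, p=1077, q=59
  k=4: a=3, p=3304, q=181

3304/181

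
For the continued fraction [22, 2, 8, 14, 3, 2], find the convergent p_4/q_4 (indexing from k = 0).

Using pₖ = aₖpₖ₋₁ + pₖ₋₂, qₖ = aₖqₖ₋₁ + qₖ₋₂ (with p₋₁=1, p₋₂=0, q₋₁=0, q₋₂=1):
  k=0: a=22, p=22, q=1
  k=1: a=2, p=45, q=2
  k=2: a=8, p=382, q=17
  k=3: a=14, p=5393, q=240
  k=4: a=3, p=16561, q=737

16561/737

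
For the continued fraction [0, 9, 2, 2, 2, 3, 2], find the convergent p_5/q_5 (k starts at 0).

41/386

Using pₖ = aₖpₖ₋₁ + pₖ₋₂, qₖ = aₖqₖ₋₁ + qₖ₋₂ (with p₋₁=1, p₋₂=0, q₋₁=0, q₋₂=1):
  k=0: a=0, p=0, q=1
  k=1: a=9, p=1, q=9
  k=2: a=2, p=2, q=19
  k=3: a=2, p=5, q=47
  k=4: a=2, p=12, q=113
  k=5: a=3, p=41, q=386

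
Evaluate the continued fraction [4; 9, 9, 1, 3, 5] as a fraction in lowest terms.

7669/1866

Fold from the inside: start with 5/1.
  3 + 1/5 = 16/5
  1 + 5/16 = 21/16
  9 + 16/21 = 205/21
  9 + 21/205 = 1866/205
  4 + 205/1866 = 7669/1866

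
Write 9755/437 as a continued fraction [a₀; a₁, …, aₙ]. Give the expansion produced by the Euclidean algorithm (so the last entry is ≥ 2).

[22; 3, 10, 14]

9755 = 22·437 + 141
437 = 3·141 + 14
141 = 10·14 + 1
14 = 14·1 + 0  (stop)
So 9755/437 = [22; 3, 10, 14].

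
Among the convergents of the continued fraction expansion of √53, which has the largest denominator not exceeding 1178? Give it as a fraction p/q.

√53 = [7; 3, 1, 1, 3, 14, …] (period length 5).
Convergents:
  p_0/q_0 = 7/1
  p_1/q_1 = 22/3
  p_2/q_2 = 29/4
  p_3/q_3 = 51/7
  p_4/q_4 = 182/25
  p_5/q_5 = 2599/357
  p_6/q_6 = 7979/1096
  p_7/q_7 = 10578/1453
q_6 = 1096 ≤ 1178 < 1453 = q_7, so the answer is 7979/1096.

7979/1096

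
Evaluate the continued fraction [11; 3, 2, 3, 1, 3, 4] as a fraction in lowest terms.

5634/499

Using pₖ = aₖpₖ₋₁ + pₖ₋₂ and qₖ = aₖqₖ₋₁ + qₖ₋₂:
  k=0: a=11, p=11, q=1
  k=1: a=3, p=34, q=3
  k=2: a=2, p=79, q=7
  k=3: a=3, p=271, q=24
  k=4: a=1, p=350, q=31
  k=5: a=3, p=1321, q=117
  k=6: a=4, p=5634, q=499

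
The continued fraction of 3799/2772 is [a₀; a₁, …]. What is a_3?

2

3799 = 1·2772 + 1027   →  a_0 = 1
2772 = 2·1027 + 718   →  a_1 = 2
1027 = 1·718 + 309   →  a_2 = 1
718 = 2·309 + 100   →  a_3 = 2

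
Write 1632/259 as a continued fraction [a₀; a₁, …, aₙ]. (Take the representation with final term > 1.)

[6; 3, 3, 8, 3]

1632 = 6·259 + 78
259 = 3·78 + 25
78 = 3·25 + 3
25 = 8·3 + 1
3 = 3·1 + 0  (stop)
So 1632/259 = [6; 3, 3, 8, 3].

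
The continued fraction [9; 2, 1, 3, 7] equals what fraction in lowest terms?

749/80

Using pₖ = aₖpₖ₋₁ + pₖ₋₂ and qₖ = aₖqₖ₋₁ + qₖ₋₂:
  k=0: a=9, p=9, q=1
  k=1: a=2, p=19, q=2
  k=2: a=1, p=28, q=3
  k=3: a=3, p=103, q=11
  k=4: a=7, p=749, q=80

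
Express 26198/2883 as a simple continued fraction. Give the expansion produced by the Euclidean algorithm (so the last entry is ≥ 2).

[9; 11, 2, 17, 2, 3]

26198 = 9×2883 + 251
2883 = 11×251 + 122
251 = 2×122 + 7
122 = 17×7 + 3
7 = 2×3 + 1
3 = 3×1 + 0  (stop)
So 26198/2883 = [9; 11, 2, 17, 2, 3].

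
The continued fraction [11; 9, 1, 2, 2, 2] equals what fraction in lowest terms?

Fold from the inside: start with 2/1.
  2 + 1/2 = 5/2
  2 + 2/5 = 12/5
  1 + 5/12 = 17/12
  9 + 12/17 = 165/17
  11 + 17/165 = 1832/165

1832/165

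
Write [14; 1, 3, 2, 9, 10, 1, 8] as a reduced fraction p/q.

Fold from the inside: start with 8/1.
  1 + 1/8 = 9/8
  10 + 8/9 = 98/9
  9 + 9/98 = 891/98
  2 + 98/891 = 1880/891
  3 + 891/1880 = 6531/1880
  1 + 1880/6531 = 8411/6531
  14 + 6531/8411 = 124285/8411

124285/8411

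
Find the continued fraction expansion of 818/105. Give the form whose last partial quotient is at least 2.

818 = 7·105 + 83
105 = 1·83 + 22
83 = 3·22 + 17
22 = 1·17 + 5
17 = 3·5 + 2
5 = 2·2 + 1
2 = 2·1 + 0  (stop)
So 818/105 = [7; 1, 3, 1, 3, 2, 2].

[7; 1, 3, 1, 3, 2, 2]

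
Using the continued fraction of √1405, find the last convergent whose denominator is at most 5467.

167513/4469

√1405 = [37; 2, 14, 2, 74, …] (period length 4).
Convergents:
  p_0/q_0 = 37/1
  p_1/q_1 = 75/2
  p_2/q_2 = 1087/29
  p_3/q_3 = 2249/60
  p_4/q_4 = 167513/4469
  p_5/q_5 = 337275/8998
q_4 = 4469 ≤ 5467 < 8998 = q_5, so the answer is 167513/4469.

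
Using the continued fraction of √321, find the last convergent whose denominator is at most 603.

7722/431

√321 = [17; 1, 10, 1, 34, …] (period length 4).
Convergents:
  p_0/q_0 = 17/1
  p_1/q_1 = 18/1
  p_2/q_2 = 197/11
  p_3/q_3 = 215/12
  p_4/q_4 = 7507/419
  p_5/q_5 = 7722/431
  p_6/q_6 = 84727/4729
q_5 = 431 ≤ 603 < 4729 = q_6, so the answer is 7722/431.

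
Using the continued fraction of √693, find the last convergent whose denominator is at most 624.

√693 = [26; 3, 12, 1, 4, 1, 12, 3, 52, …] (period length 8).
Convergents:
  p_0/q_0 = 26/1
  p_1/q_1 = 79/3
  p_2/q_2 = 974/37
  p_3/q_3 = 1053/40
  p_4/q_4 = 5186/197
  p_5/q_5 = 6239/237
  p_6/q_6 = 80054/3041
q_5 = 237 ≤ 624 < 3041 = q_6, so the answer is 6239/237.

6239/237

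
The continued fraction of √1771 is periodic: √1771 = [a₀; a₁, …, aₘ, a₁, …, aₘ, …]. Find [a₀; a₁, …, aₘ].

[42; 12, 84]

a₀ = ⌊√1771⌋ = 42.
With m₀=0, d₀=1 and mₖ₊₁ = dₖaₖ − mₖ, dₖ₊₁ = (n − mₖ₊₁²)/dₖ, aₖ₊₁ = ⌊(a₀+mₖ₊₁)/dₖ₊₁⌋:
  k=1: m=42, d=7, a=12
  k=2: m=42, d=1, a=84
d=1 and a=2a₀=84 at k=2, so the next step gives (m, d) = (42, 7) again — its k=1 value — and the period has length 2.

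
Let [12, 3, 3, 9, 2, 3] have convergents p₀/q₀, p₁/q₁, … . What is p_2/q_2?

Using pₖ = aₖpₖ₋₁ + pₖ₋₂, qₖ = aₖqₖ₋₁ + qₖ₋₂ (with p₋₁=1, p₋₂=0, q₋₁=0, q₋₂=1):
  k=0: a=12, p=12, q=1
  k=1: a=3, p=37, q=3
  k=2: a=3, p=123, q=10

123/10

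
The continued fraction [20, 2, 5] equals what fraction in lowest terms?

Using pₖ = aₖpₖ₋₁ + pₖ₋₂ and qₖ = aₖqₖ₋₁ + qₖ₋₂:
  k=0: a=20, p=20, q=1
  k=1: a=2, p=41, q=2
  k=2: a=5, p=225, q=11

225/11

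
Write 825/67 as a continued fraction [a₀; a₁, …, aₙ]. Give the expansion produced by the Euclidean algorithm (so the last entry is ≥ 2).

[12; 3, 5, 4]

825 = 12·67 + 21
67 = 3·21 + 4
21 = 5·4 + 1
4 = 4·1 + 0  (stop)
So 825/67 = [12; 3, 5, 4].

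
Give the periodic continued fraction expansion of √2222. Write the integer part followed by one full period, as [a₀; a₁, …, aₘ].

[47; 7, 4, 7, 94]

a₀ = ⌊√2222⌋ = 47.
With m₀=0, d₀=1 and mₖ₊₁ = dₖaₖ − mₖ, dₖ₊₁ = (n − mₖ₊₁²)/dₖ, aₖ₊₁ = ⌊(a₀+mₖ₊₁)/dₖ₊₁⌋:
  k=1: m=47, d=13, a=7
  k=2: m=44, d=22, a=4
  k=3: m=44, d=13, a=7
  k=4: m=47, d=1, a=94
d=1 and a=2a₀=94 at k=4, so the next step gives (m, d) = (47, 13) again — its k=1 value — and the period has length 4.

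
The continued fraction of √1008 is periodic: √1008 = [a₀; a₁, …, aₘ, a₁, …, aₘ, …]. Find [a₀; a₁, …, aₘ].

a₀ = ⌊√1008⌋ = 31.
With m₀=0, d₀=1 and mₖ₊₁ = dₖaₖ − mₖ, dₖ₊₁ = (n − mₖ₊₁²)/dₖ, aₖ₊₁ = ⌊(a₀+mₖ₊₁)/dₖ₊₁⌋:
  k=1: m=31, d=47, a=1
  k=2: m=16, d=16, a=2
  k=3: m=16, d=47, a=1
  k=4: m=31, d=1, a=62
d=1 and a=2a₀=62 at k=4, so the next step gives (m, d) = (31, 47) again — its k=1 value — and the period has length 4.

[31; 1, 2, 1, 62]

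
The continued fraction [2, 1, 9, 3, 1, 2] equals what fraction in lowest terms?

Fold from the inside: start with 2/1.
  1 + 1/2 = 3/2
  3 + 2/3 = 11/3
  9 + 3/11 = 102/11
  1 + 11/102 = 113/102
  2 + 102/113 = 328/113

328/113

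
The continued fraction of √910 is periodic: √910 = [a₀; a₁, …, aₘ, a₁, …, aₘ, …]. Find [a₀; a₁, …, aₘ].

[30; 6, 60]

a₀ = ⌊√910⌋ = 30.
With m₀=0, d₀=1 and mₖ₊₁ = dₖaₖ − mₖ, dₖ₊₁ = (n − mₖ₊₁²)/dₖ, aₖ₊₁ = ⌊(a₀+mₖ₊₁)/dₖ₊₁⌋:
  k=1: m=30, d=10, a=6
  k=2: m=30, d=1, a=60
d=1 and a=2a₀=60 at k=2, so the next step gives (m, d) = (30, 10) again — its k=1 value — and the period has length 2.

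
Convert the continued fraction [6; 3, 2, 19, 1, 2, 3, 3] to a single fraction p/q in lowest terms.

Using pₖ = aₖpₖ₋₁ + pₖ₋₂ and qₖ = aₖqₖ₋₁ + qₖ₋₂:
  k=0: a=6, p=6, q=1
  k=1: a=3, p=19, q=3
  k=2: a=2, p=44, q=7
  k=3: a=19, p=855, q=136
  k=4: a=1, p=899, q=143
  k=5: a=2, p=2653, q=422
  k=6: a=3, p=8858, q=1409
  k=7: a=3, p=29227, q=4649

29227/4649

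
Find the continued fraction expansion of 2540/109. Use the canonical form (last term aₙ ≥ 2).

2540 = 23×109 + 33
109 = 3×33 + 10
33 = 3×10 + 3
10 = 3×3 + 1
3 = 3×1 + 0  (stop)
So 2540/109 = [23; 3, 3, 3, 3].

[23; 3, 3, 3, 3]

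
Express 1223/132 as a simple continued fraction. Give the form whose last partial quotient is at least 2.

1223 = 9×132 + 35
132 = 3×35 + 27
35 = 1×27 + 8
27 = 3×8 + 3
8 = 2×3 + 2
3 = 1×2 + 1
2 = 2×1 + 0  (stop)
So 1223/132 = [9; 3, 1, 3, 2, 1, 2].

[9; 3, 1, 3, 2, 1, 2]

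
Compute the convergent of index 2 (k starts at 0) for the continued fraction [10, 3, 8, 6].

258/25

Using pₖ = aₖpₖ₋₁ + pₖ₋₂, qₖ = aₖqₖ₋₁ + qₖ₋₂ (with p₋₁=1, p₋₂=0, q₋₁=0, q₋₂=1):
  k=0: a=10, p=10, q=1
  k=1: a=3, p=31, q=3
  k=2: a=8, p=258, q=25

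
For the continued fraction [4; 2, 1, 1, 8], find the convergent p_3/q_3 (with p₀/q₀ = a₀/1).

22/5

Using pₖ = aₖpₖ₋₁ + pₖ₋₂, qₖ = aₖqₖ₋₁ + qₖ₋₂ (with p₋₁=1, p₋₂=0, q₋₁=0, q₋₂=1):
  k=0: a=4, p=4, q=1
  k=1: a=2, p=9, q=2
  k=2: a=1, p=13, q=3
  k=3: a=1, p=22, q=5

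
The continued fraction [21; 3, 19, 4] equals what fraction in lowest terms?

Using pₖ = aₖpₖ₋₁ + pₖ₋₂ and qₖ = aₖqₖ₋₁ + qₖ₋₂:
  k=0: a=21, p=21, q=1
  k=1: a=3, p=64, q=3
  k=2: a=19, p=1237, q=58
  k=3: a=4, p=5012, q=235

5012/235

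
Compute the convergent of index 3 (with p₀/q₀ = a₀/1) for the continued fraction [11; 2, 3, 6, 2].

Using pₖ = aₖpₖ₋₁ + pₖ₋₂, qₖ = aₖqₖ₋₁ + qₖ₋₂ (with p₋₁=1, p₋₂=0, q₋₁=0, q₋₂=1):
  k=0: a=11, p=11, q=1
  k=1: a=2, p=23, q=2
  k=2: a=3, p=80, q=7
  k=3: a=6, p=503, q=44

503/44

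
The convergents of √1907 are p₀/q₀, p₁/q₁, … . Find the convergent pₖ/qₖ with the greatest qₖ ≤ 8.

131/3

√1907 = [43; 1, 2, 43, 2, 1, 86, …] (period length 6).
Convergents:
  p_0/q_0 = 43/1
  p_1/q_1 = 44/1
  p_2/q_2 = 131/3
  p_3/q_3 = 5677/130
q_2 = 3 ≤ 8 < 130 = q_3, so the answer is 131/3.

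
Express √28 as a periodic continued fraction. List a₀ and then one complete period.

a₀ = ⌊√28⌋ = 5.

[5; 3, 2, 3, 10]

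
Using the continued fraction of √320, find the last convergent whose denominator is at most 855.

5778/323

√320 = [17; 1, 7, 1, 34, …] (period length 4).
Convergents:
  p_0/q_0 = 17/1
  p_1/q_1 = 18/1
  p_2/q_2 = 143/8
  p_3/q_3 = 161/9
  p_4/q_4 = 5617/314
  p_5/q_5 = 5778/323
  p_6/q_6 = 46063/2575
q_5 = 323 ≤ 855 < 2575 = q_6, so the answer is 5778/323.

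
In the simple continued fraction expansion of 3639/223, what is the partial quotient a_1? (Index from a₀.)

3639 = 16·223 + 71   →  a_0 = 16
223 = 3·71 + 10   →  a_1 = 3

3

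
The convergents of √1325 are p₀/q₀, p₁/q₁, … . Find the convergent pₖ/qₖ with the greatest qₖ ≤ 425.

√1325 = [36; 2, 2, 72, …] (period length 3).
Convergents:
  p_0/q_0 = 36/1
  p_1/q_1 = 73/2
  p_2/q_2 = 182/5
  p_3/q_3 = 13177/362
  p_4/q_4 = 26536/729
q_3 = 362 ≤ 425 < 729 = q_4, so the answer is 13177/362.

13177/362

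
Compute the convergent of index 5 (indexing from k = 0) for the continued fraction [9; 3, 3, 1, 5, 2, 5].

1517/163

Using pₖ = aₖpₖ₋₁ + pₖ₋₂, qₖ = aₖqₖ₋₁ + qₖ₋₂ (with p₋₁=1, p₋₂=0, q₋₁=0, q₋₂=1):
  k=0: a=9, p=9, q=1
  k=1: a=3, p=28, q=3
  k=2: a=3, p=93, q=10
  k=3: a=1, p=121, q=13
  k=4: a=5, p=698, q=75
  k=5: a=2, p=1517, q=163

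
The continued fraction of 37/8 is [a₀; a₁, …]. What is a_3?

37 = 4·8 + 5   →  a_0 = 4
8 = 1·5 + 3   →  a_1 = 1
5 = 1·3 + 2   →  a_2 = 1
3 = 1·2 + 1   →  a_3 = 1

1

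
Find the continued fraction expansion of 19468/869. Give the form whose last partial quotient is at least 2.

19468 = 22·869 + 350
869 = 2·350 + 169
350 = 2·169 + 12
169 = 14·12 + 1
12 = 12·1 + 0  (stop)
So 19468/869 = [22; 2, 2, 14, 12].

[22; 2, 2, 14, 12]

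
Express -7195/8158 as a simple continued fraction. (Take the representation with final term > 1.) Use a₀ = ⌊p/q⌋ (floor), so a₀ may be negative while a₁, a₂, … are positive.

-7195 = -1·8158 + 963
8158 = 8·963 + 454
963 = 2·454 + 55
454 = 8·55 + 14
55 = 3·14 + 13
14 = 1·13 + 1
13 = 13·1 + 0  (stop)
So -7195/8158 = [-1; 8, 2, 8, 3, 1, 13].

[-1; 8, 2, 8, 3, 1, 13]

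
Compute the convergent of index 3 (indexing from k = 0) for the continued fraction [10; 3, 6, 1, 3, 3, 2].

227/22

Using pₖ = aₖpₖ₋₁ + pₖ₋₂, qₖ = aₖqₖ₋₁ + qₖ₋₂ (with p₋₁=1, p₋₂=0, q₋₁=0, q₋₂=1):
  k=0: a=10, p=10, q=1
  k=1: a=3, p=31, q=3
  k=2: a=6, p=196, q=19
  k=3: a=1, p=227, q=22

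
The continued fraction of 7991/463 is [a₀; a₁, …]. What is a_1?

7991 = 17·463 + 120   →  a_0 = 17
463 = 3·120 + 103   →  a_1 = 3

3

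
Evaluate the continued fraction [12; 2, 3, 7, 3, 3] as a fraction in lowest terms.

Using pₖ = aₖpₖ₋₁ + pₖ₋₂ and qₖ = aₖqₖ₋₁ + qₖ₋₂:
  k=0: a=12, p=12, q=1
  k=1: a=2, p=25, q=2
  k=2: a=3, p=87, q=7
  k=3: a=7, p=634, q=51
  k=4: a=3, p=1989, q=160
  k=5: a=3, p=6601, q=531

6601/531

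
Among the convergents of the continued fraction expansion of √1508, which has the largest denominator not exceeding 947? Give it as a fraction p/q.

18135/467

√1508 = [38; 1, 4, 1, 76, …] (period length 4).
Convergents:
  p_0/q_0 = 38/1
  p_1/q_1 = 39/1
  p_2/q_2 = 194/5
  p_3/q_3 = 233/6
  p_4/q_4 = 17902/461
  p_5/q_5 = 18135/467
  p_6/q_6 = 90442/2329
q_5 = 467 ≤ 947 < 2329 = q_6, so the answer is 18135/467.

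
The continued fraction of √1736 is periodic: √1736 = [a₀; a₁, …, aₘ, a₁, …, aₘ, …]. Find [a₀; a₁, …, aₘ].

[41; 1, 1, 1, 82]

a₀ = ⌊√1736⌋ = 41.
With m₀=0, d₀=1 and mₖ₊₁ = dₖaₖ − mₖ, dₖ₊₁ = (n − mₖ₊₁²)/dₖ, aₖ₊₁ = ⌊(a₀+mₖ₊₁)/dₖ₊₁⌋:
  k=1: m=41, d=55, a=1
  k=2: m=14, d=28, a=1
  k=3: m=14, d=55, a=1
  k=4: m=41, d=1, a=82
d=1 and a=2a₀=82 at k=4, so the next step gives (m, d) = (41, 55) again — its k=1 value — and the period has length 4.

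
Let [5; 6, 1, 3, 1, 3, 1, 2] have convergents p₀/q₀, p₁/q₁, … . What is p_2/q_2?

36/7

Using pₖ = aₖpₖ₋₁ + pₖ₋₂, qₖ = aₖqₖ₋₁ + qₖ₋₂ (with p₋₁=1, p₋₂=0, q₋₁=0, q₋₂=1):
  k=0: a=5, p=5, q=1
  k=1: a=6, p=31, q=6
  k=2: a=1, p=36, q=7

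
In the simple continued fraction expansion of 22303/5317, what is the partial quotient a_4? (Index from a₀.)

2

22303 = 4·5317 + 1035   →  a_0 = 4
5317 = 5·1035 + 142   →  a_1 = 5
1035 = 7·142 + 41   →  a_2 = 7
142 = 3·41 + 19   →  a_3 = 3
41 = 2·19 + 3   →  a_4 = 2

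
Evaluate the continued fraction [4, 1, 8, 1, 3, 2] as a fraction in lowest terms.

431/88

Fold from the inside: start with 2/1.
  3 + 1/2 = 7/2
  1 + 2/7 = 9/7
  8 + 7/9 = 79/9
  1 + 9/79 = 88/79
  4 + 79/88 = 431/88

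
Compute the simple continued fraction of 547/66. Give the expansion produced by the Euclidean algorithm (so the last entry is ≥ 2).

547 = 8*66 + 19
66 = 3*19 + 9
19 = 2*9 + 1
9 = 9*1 + 0  (stop)
So 547/66 = [8; 3, 2, 9].

[8; 3, 2, 9]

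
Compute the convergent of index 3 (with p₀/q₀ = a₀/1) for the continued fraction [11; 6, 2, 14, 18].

Using pₖ = aₖpₖ₋₁ + pₖ₋₂, qₖ = aₖqₖ₋₁ + qₖ₋₂ (with p₋₁=1, p₋₂=0, q₋₁=0, q₋₂=1):
  k=0: a=11, p=11, q=1
  k=1: a=6, p=67, q=6
  k=2: a=2, p=145, q=13
  k=3: a=14, p=2097, q=188

2097/188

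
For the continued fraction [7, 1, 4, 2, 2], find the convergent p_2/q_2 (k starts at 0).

39/5

Using pₖ = aₖpₖ₋₁ + pₖ₋₂, qₖ = aₖqₖ₋₁ + qₖ₋₂ (with p₋₁=1, p₋₂=0, q₋₁=0, q₋₂=1):
  k=0: a=7, p=7, q=1
  k=1: a=1, p=8, q=1
  k=2: a=4, p=39, q=5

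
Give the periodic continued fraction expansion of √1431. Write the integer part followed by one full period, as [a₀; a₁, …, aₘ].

a₀ = ⌊√1431⌋ = 37.
With m₀=0, d₀=1 and mₖ₊₁ = dₖaₖ − mₖ, dₖ₊₁ = (n − mₖ₊₁²)/dₖ, aₖ₊₁ = ⌊(a₀+mₖ₊₁)/dₖ₊₁⌋:
  k=1: m=37, d=62, a=1
  k=2: m=25, d=13, a=4
  k=3: m=27, d=54, a=1
  k=4: m=27, d=13, a=4
  k=5: m=25, d=62, a=1
  k=6: m=37, d=1, a=74
d=1 and a=2a₀=74 at k=6, so the next step gives (m, d) = (37, 62) again — its k=1 value — and the period has length 6.

[37; 1, 4, 1, 4, 1, 74]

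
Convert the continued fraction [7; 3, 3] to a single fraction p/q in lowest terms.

Using pₖ = aₖpₖ₋₁ + pₖ₋₂ and qₖ = aₖqₖ₋₁ + qₖ₋₂:
  k=0: a=7, p=7, q=1
  k=1: a=3, p=22, q=3
  k=2: a=3, p=73, q=10

73/10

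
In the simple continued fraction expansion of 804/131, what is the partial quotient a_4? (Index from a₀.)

1

804 = 6·131 + 18   →  a_0 = 6
131 = 7·18 + 5   →  a_1 = 7
18 = 3·5 + 3   →  a_2 = 3
5 = 1·3 + 2   →  a_3 = 1
3 = 1·2 + 1   →  a_4 = 1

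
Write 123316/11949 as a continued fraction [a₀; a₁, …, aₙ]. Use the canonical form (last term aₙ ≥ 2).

123316 = 10·11949 + 3826
11949 = 3·3826 + 471
3826 = 8·471 + 58
471 = 8·58 + 7
58 = 8·7 + 2
7 = 3·2 + 1
2 = 2·1 + 0  (stop)
So 123316/11949 = [10; 3, 8, 8, 8, 3, 2].

[10; 3, 8, 8, 8, 3, 2]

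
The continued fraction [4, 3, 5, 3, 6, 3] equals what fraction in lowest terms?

Fold from the inside: start with 3/1.
  6 + 1/3 = 19/3
  3 + 3/19 = 60/19
  5 + 19/60 = 319/60
  3 + 60/319 = 1017/319
  4 + 319/1017 = 4387/1017

4387/1017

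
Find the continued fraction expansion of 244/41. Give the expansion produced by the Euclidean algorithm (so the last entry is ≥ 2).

244 = 5×41 + 39
41 = 1×39 + 2
39 = 19×2 + 1
2 = 2×1 + 0  (stop)
So 244/41 = [5; 1, 19, 2].

[5; 1, 19, 2]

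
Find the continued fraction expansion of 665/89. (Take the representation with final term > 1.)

[7; 2, 8, 2, 2]

665 = 7×89 + 42
89 = 2×42 + 5
42 = 8×5 + 2
5 = 2×2 + 1
2 = 2×1 + 0  (stop)
So 665/89 = [7; 2, 8, 2, 2].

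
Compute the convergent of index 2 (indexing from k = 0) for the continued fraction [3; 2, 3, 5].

24/7

Using pₖ = aₖpₖ₋₁ + pₖ₋₂, qₖ = aₖqₖ₋₁ + qₖ₋₂ (with p₋₁=1, p₋₂=0, q₋₁=0, q₋₂=1):
  k=0: a=3, p=3, q=1
  k=1: a=2, p=7, q=2
  k=2: a=3, p=24, q=7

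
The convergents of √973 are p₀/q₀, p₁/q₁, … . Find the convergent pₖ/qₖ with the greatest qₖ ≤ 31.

811/26

√973 = [31; 5, 5, 2, 8, 2, 5, 5, 62, …] (period length 8).
Convergents:
  p_0/q_0 = 31/1
  p_1/q_1 = 156/5
  p_2/q_2 = 811/26
  p_3/q_3 = 1778/57
q_2 = 26 ≤ 31 < 57 = q_3, so the answer is 811/26.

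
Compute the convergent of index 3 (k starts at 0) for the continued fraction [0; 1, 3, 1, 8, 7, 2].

Using pₖ = aₖpₖ₋₁ + pₖ₋₂, qₖ = aₖqₖ₋₁ + qₖ₋₂ (with p₋₁=1, p₋₂=0, q₋₁=0, q₋₂=1):
  k=0: a=0, p=0, q=1
  k=1: a=1, p=1, q=1
  k=2: a=3, p=3, q=4
  k=3: a=1, p=4, q=5

4/5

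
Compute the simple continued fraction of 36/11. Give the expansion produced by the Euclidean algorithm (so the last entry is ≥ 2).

36 = 3·11 + 3
11 = 3·3 + 2
3 = 1·2 + 1
2 = 2·1 + 0  (stop)
So 36/11 = [3; 3, 1, 2].

[3; 3, 1, 2]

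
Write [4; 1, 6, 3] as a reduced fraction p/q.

Fold from the inside: start with 3/1.
  6 + 1/3 = 19/3
  1 + 3/19 = 22/19
  4 + 19/22 = 107/22

107/22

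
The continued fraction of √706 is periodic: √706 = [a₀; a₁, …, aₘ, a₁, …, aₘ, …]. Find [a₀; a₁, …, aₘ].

[26; 1, 1, 3, 26, 3, 1, 1, 52]

a₀ = ⌊√706⌋ = 26.
With m₀=0, d₀=1 and mₖ₊₁ = dₖaₖ − mₖ, dₖ₊₁ = (n − mₖ₊₁²)/dₖ, aₖ₊₁ = ⌊(a₀+mₖ₊₁)/dₖ₊₁⌋:
  k=1: m=26, d=30, a=1
  k=2: m=4, d=23, a=1
  k=3: m=19, d=15, a=3
  k=4: m=26, d=2, a=26
  k=5: m=26, d=15, a=3
  k=6: m=19, d=23, a=1
  k=7: m=4, d=30, a=1
  k=8: m=26, d=1, a=52
d=1 and a=2a₀=52 at k=8, so the next step gives (m, d) = (26, 30) again — its k=1 value — and the period has length 8.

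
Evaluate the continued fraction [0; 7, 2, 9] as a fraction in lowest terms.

Fold from the inside: start with 9/1.
  2 + 1/9 = 19/9
  7 + 9/19 = 142/19
  0 + 19/142 = 19/142

19/142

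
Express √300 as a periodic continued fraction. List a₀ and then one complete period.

[17; 3, 8, 3, 34]

a₀ = ⌊√300⌋ = 17.
With m₀=0, d₀=1 and mₖ₊₁ = dₖaₖ − mₖ, dₖ₊₁ = (n − mₖ₊₁²)/dₖ, aₖ₊₁ = ⌊(a₀+mₖ₊₁)/dₖ₊₁⌋:
  k=1: m=17, d=11, a=3
  k=2: m=16, d=4, a=8
  k=3: m=16, d=11, a=3
  k=4: m=17, d=1, a=34
d=1 and a=2a₀=34 at k=4, so the next step gives (m, d) = (17, 11) again — its k=1 value — and the period has length 4.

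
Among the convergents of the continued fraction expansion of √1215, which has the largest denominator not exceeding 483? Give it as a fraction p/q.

16801/482

√1215 = [34; 1, 5, 1, 68, …] (period length 4).
Convergents:
  p_0/q_0 = 34/1
  p_1/q_1 = 35/1
  p_2/q_2 = 209/6
  p_3/q_3 = 244/7
  p_4/q_4 = 16801/482
  p_5/q_5 = 17045/489
q_4 = 482 ≤ 483 < 489 = q_5, so the answer is 16801/482.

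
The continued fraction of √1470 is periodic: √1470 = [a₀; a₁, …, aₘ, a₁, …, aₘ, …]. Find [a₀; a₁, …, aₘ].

a₀ = ⌊√1470⌋ = 38.
With m₀=0, d₀=1 and mₖ₊₁ = dₖaₖ − mₖ, dₖ₊₁ = (n − mₖ₊₁²)/dₖ, aₖ₊₁ = ⌊(a₀+mₖ₊₁)/dₖ₊₁⌋:
  k=1: m=38, d=26, a=2
  k=2: m=14, d=49, a=1
  k=3: m=35, d=5, a=14
  k=4: m=35, d=49, a=1
  k=5: m=14, d=26, a=2
  k=6: m=38, d=1, a=76
d=1 and a=2a₀=76 at k=6, so the next step gives (m, d) = (38, 26) again — its k=1 value — and the period has length 6.

[38; 2, 1, 14, 1, 2, 76]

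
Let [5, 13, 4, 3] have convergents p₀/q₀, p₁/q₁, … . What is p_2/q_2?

Using pₖ = aₖpₖ₋₁ + pₖ₋₂, qₖ = aₖqₖ₋₁ + qₖ₋₂ (with p₋₁=1, p₋₂=0, q₋₁=0, q₋₂=1):
  k=0: a=5, p=5, q=1
  k=1: a=13, p=66, q=13
  k=2: a=4, p=269, q=53

269/53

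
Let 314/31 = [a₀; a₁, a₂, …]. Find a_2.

314 = 10·31 + 4   →  a_0 = 10
31 = 7·4 + 3   →  a_1 = 7
4 = 1·3 + 1   →  a_2 = 1

1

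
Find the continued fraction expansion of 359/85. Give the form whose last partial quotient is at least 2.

359 = 4·85 + 19
85 = 4·19 + 9
19 = 2·9 + 1
9 = 9·1 + 0  (stop)
So 359/85 = [4; 4, 2, 9].

[4; 4, 2, 9]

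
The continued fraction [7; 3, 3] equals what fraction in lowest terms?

Using pₖ = aₖpₖ₋₁ + pₖ₋₂ and qₖ = aₖqₖ₋₁ + qₖ₋₂:
  k=0: a=7, p=7, q=1
  k=1: a=3, p=22, q=3
  k=2: a=3, p=73, q=10

73/10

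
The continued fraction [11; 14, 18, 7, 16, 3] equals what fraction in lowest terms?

Fold from the inside: start with 3/1.
  16 + 1/3 = 49/3
  7 + 3/49 = 346/49
  18 + 49/346 = 6277/346
  14 + 346/6277 = 88224/6277
  11 + 6277/88224 = 976741/88224

976741/88224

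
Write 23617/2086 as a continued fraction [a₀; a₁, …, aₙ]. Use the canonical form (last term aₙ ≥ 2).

23617 = 11×2086 + 671
2086 = 3×671 + 73
671 = 9×73 + 14
73 = 5×14 + 3
14 = 4×3 + 2
3 = 1×2 + 1
2 = 2×1 + 0  (stop)
So 23617/2086 = [11; 3, 9, 5, 4, 1, 2].

[11; 3, 9, 5, 4, 1, 2]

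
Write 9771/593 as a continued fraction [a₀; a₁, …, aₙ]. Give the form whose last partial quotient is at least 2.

9771 = 16×593 + 283
593 = 2×283 + 27
283 = 10×27 + 13
27 = 2×13 + 1
13 = 13×1 + 0  (stop)
So 9771/593 = [16; 2, 10, 2, 13].

[16; 2, 10, 2, 13]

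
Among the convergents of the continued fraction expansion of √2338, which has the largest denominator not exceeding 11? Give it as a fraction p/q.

145/3

√2338 = [48; 2, 1, 5, 48, 5, 1, 2, 96, …] (period length 8).
Convergents:
  p_0/q_0 = 48/1
  p_1/q_1 = 97/2
  p_2/q_2 = 145/3
  p_3/q_3 = 822/17
q_2 = 3 ≤ 11 < 17 = q_3, so the answer is 145/3.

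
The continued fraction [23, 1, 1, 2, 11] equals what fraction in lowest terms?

Using pₖ = aₖpₖ₋₁ + pₖ₋₂ and qₖ = aₖqₖ₋₁ + qₖ₋₂:
  k=0: a=23, p=23, q=1
  k=1: a=1, p=24, q=1
  k=2: a=1, p=47, q=2
  k=3: a=2, p=118, q=5
  k=4: a=11, p=1345, q=57

1345/57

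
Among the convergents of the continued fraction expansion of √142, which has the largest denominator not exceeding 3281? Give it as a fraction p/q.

√142 = [11; 1, 10, 1, 22, …] (period length 4).
Convergents:
  p_0/q_0 = 11/1
  p_1/q_1 = 12/1
  p_2/q_2 = 131/11
  p_3/q_3 = 143/12
  p_4/q_4 = 3277/275
  p_5/q_5 = 3420/287
  p_6/q_6 = 37477/3145
  p_7/q_7 = 40897/3432
q_6 = 3145 ≤ 3281 < 3432 = q_7, so the answer is 37477/3145.

37477/3145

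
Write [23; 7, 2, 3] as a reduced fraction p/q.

1203/52

Fold from the inside: start with 3/1.
  2 + 1/3 = 7/3
  7 + 3/7 = 52/7
  23 + 7/52 = 1203/52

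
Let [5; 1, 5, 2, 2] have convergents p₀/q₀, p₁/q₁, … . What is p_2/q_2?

35/6

Using pₖ = aₖpₖ₋₁ + pₖ₋₂, qₖ = aₖqₖ₋₁ + qₖ₋₂ (with p₋₁=1, p₋₂=0, q₋₁=0, q₋₂=1):
  k=0: a=5, p=5, q=1
  k=1: a=1, p=6, q=1
  k=2: a=5, p=35, q=6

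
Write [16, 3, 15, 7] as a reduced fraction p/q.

5306/325

Fold from the inside: start with 7/1.
  15 + 1/7 = 106/7
  3 + 7/106 = 325/106
  16 + 106/325 = 5306/325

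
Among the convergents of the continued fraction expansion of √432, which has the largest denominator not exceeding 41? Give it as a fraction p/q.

√432 = [20; 1, 3, 1, 1, 1, 3, 1, 40, …] (period length 8).
Convergents:
  p_0/q_0 = 20/1
  p_1/q_1 = 21/1
  p_2/q_2 = 83/4
  p_3/q_3 = 104/5
  p_4/q_4 = 187/9
  p_5/q_5 = 291/14
  p_6/q_6 = 1060/51
q_5 = 14 ≤ 41 < 51 = q_6, so the answer is 291/14.

291/14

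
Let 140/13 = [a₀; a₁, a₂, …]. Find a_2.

3

140 = 10·13 + 10   →  a_0 = 10
13 = 1·10 + 3   →  a_1 = 1
10 = 3·3 + 1   →  a_2 = 3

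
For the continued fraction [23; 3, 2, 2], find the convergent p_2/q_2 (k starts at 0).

163/7

Using pₖ = aₖpₖ₋₁ + pₖ₋₂, qₖ = aₖqₖ₋₁ + qₖ₋₂ (with p₋₁=1, p₋₂=0, q₋₁=0, q₋₂=1):
  k=0: a=23, p=23, q=1
  k=1: a=3, p=70, q=3
  k=2: a=2, p=163, q=7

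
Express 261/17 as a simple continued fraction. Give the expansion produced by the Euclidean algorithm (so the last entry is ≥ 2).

261 = 15×17 + 6
17 = 2×6 + 5
6 = 1×5 + 1
5 = 5×1 + 0  (stop)
So 261/17 = [15; 2, 1, 5].

[15; 2, 1, 5]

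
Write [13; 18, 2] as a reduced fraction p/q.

483/37

Using pₖ = aₖpₖ₋₁ + pₖ₋₂ and qₖ = aₖqₖ₋₁ + qₖ₋₂:
  k=0: a=13, p=13, q=1
  k=1: a=18, p=235, q=18
  k=2: a=2, p=483, q=37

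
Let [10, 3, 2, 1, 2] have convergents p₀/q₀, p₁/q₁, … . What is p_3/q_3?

Using pₖ = aₖpₖ₋₁ + pₖ₋₂, qₖ = aₖqₖ₋₁ + qₖ₋₂ (with p₋₁=1, p₋₂=0, q₋₁=0, q₋₂=1):
  k=0: a=10, p=10, q=1
  k=1: a=3, p=31, q=3
  k=2: a=2, p=72, q=7
  k=3: a=1, p=103, q=10

103/10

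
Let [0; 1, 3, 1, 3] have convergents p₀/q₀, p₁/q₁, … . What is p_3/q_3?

4/5

Using pₖ = aₖpₖ₋₁ + pₖ₋₂, qₖ = aₖqₖ₋₁ + qₖ₋₂ (with p₋₁=1, p₋₂=0, q₋₁=0, q₋₂=1):
  k=0: a=0, p=0, q=1
  k=1: a=1, p=1, q=1
  k=2: a=3, p=3, q=4
  k=3: a=1, p=4, q=5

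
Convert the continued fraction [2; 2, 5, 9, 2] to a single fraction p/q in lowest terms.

Using pₖ = aₖpₖ₋₁ + pₖ₋₂ and qₖ = aₖqₖ₋₁ + qₖ₋₂:
  k=0: a=2, p=2, q=1
  k=1: a=2, p=5, q=2
  k=2: a=5, p=27, q=11
  k=3: a=9, p=248, q=101
  k=4: a=2, p=523, q=213

523/213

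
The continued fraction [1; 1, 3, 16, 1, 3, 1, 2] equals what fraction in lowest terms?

Fold from the inside: start with 2/1.
  1 + 1/2 = 3/2
  3 + 2/3 = 11/3
  1 + 3/11 = 14/11
  16 + 11/14 = 235/14
  3 + 14/235 = 719/235
  1 + 235/719 = 954/719
  1 + 719/954 = 1673/954

1673/954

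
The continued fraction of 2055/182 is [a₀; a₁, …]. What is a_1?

3

2055 = 11·182 + 53   →  a_0 = 11
182 = 3·53 + 23   →  a_1 = 3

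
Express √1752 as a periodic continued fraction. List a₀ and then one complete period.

a₀ = ⌊√1752⌋ = 41.
With m₀=0, d₀=1 and mₖ₊₁ = dₖaₖ − mₖ, dₖ₊₁ = (n − mₖ₊₁²)/dₖ, aₖ₊₁ = ⌊(a₀+mₖ₊₁)/dₖ₊₁⌋:
  k=1: m=41, d=71, a=1
  k=2: m=30, d=12, a=5
  k=3: m=30, d=71, a=1
  k=4: m=41, d=1, a=82
d=1 and a=2a₀=82 at k=4, so the next step gives (m, d) = (41, 71) again — its k=1 value — and the period has length 4.

[41; 1, 5, 1, 82]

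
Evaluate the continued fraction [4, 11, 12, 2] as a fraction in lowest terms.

1133/277

Using pₖ = aₖpₖ₋₁ + pₖ₋₂ and qₖ = aₖqₖ₋₁ + qₖ₋₂:
  k=0: a=4, p=4, q=1
  k=1: a=11, p=45, q=11
  k=2: a=12, p=544, q=133
  k=3: a=2, p=1133, q=277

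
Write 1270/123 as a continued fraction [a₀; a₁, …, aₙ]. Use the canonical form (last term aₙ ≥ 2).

1270 = 10×123 + 40
123 = 3×40 + 3
40 = 13×3 + 1
3 = 3×1 + 0  (stop)
So 1270/123 = [10; 3, 13, 3].

[10; 3, 13, 3]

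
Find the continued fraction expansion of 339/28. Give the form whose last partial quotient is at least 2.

[12; 9, 3]

339 = 12·28 + 3
28 = 9·3 + 1
3 = 3·1 + 0  (stop)
So 339/28 = [12; 9, 3].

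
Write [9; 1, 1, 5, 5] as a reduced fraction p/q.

Fold from the inside: start with 5/1.
  5 + 1/5 = 26/5
  1 + 5/26 = 31/26
  1 + 26/31 = 57/31
  9 + 31/57 = 544/57

544/57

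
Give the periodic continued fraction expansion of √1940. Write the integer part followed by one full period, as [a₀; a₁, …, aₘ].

[44; 22, 88]

a₀ = ⌊√1940⌋ = 44.
With m₀=0, d₀=1 and mₖ₊₁ = dₖaₖ − mₖ, dₖ₊₁ = (n − mₖ₊₁²)/dₖ, aₖ₊₁ = ⌊(a₀+mₖ₊₁)/dₖ₊₁⌋:
  k=1: m=44, d=4, a=22
  k=2: m=44, d=1, a=88
d=1 and a=2a₀=88 at k=2, so the next step gives (m, d) = (44, 4) again — its k=1 value — and the period has length 2.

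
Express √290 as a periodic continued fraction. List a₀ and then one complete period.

a₀ = ⌊√290⌋ = 17.
With m₀=0, d₀=1 and mₖ₊₁ = dₖaₖ − mₖ, dₖ₊₁ = (n − mₖ₊₁²)/dₖ, aₖ₊₁ = ⌊(a₀+mₖ₊₁)/dₖ₊₁⌋:
  k=1: m=17, d=1, a=34
d=1 and a=2a₀=34 at k=1, so the next step gives (m, d) = (17, 1) again — its k=1 value — and the period has length 1.

[17; 34]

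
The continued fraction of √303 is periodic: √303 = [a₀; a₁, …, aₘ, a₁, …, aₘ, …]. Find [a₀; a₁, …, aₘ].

a₀ = ⌊√303⌋ = 17.
With m₀=0, d₀=1 and mₖ₊₁ = dₖaₖ − mₖ, dₖ₊₁ = (n − mₖ₊₁²)/dₖ, aₖ₊₁ = ⌊(a₀+mₖ₊₁)/dₖ₊₁⌋:
  k=1: m=17, d=14, a=2
  k=2: m=11, d=13, a=2
  k=3: m=15, d=6, a=5
  k=4: m=15, d=13, a=2
  k=5: m=11, d=14, a=2
  k=6: m=17, d=1, a=34
d=1 and a=2a₀=34 at k=6, so the next step gives (m, d) = (17, 14) again — its k=1 value — and the period has length 6.

[17; 2, 2, 5, 2, 2, 34]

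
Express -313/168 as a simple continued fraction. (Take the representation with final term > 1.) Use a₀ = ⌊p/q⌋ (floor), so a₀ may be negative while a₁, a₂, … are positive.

-313 = -2*168 + 23
168 = 7*23 + 7
23 = 3*7 + 2
7 = 3*2 + 1
2 = 2*1 + 0  (stop)
So -313/168 = [-2; 7, 3, 3, 2].

[-2; 7, 3, 3, 2]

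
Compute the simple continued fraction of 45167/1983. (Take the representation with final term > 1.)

[22; 1, 3, 2, 17, 1, 11]

45167 = 22*1983 + 1541
1983 = 1*1541 + 442
1541 = 3*442 + 215
442 = 2*215 + 12
215 = 17*12 + 11
12 = 1*11 + 1
11 = 11*1 + 0  (stop)
So 45167/1983 = [22; 1, 3, 2, 17, 1, 11].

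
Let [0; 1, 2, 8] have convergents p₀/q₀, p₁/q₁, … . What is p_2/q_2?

Using pₖ = aₖpₖ₋₁ + pₖ₋₂, qₖ = aₖqₖ₋₁ + qₖ₋₂ (with p₋₁=1, p₋₂=0, q₋₁=0, q₋₂=1):
  k=0: a=0, p=0, q=1
  k=1: a=1, p=1, q=1
  k=2: a=2, p=2, q=3

2/3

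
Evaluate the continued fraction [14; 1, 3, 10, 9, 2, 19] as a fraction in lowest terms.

Fold from the inside: start with 19/1.
  2 + 1/19 = 39/19
  9 + 19/39 = 370/39
  10 + 39/370 = 3739/370
  3 + 370/3739 = 11587/3739
  1 + 3739/11587 = 15326/11587
  14 + 11587/15326 = 226151/15326

226151/15326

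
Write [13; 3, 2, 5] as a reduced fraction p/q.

505/38

Using pₖ = aₖpₖ₋₁ + pₖ₋₂ and qₖ = aₖqₖ₋₁ + qₖ₋₂:
  k=0: a=13, p=13, q=1
  k=1: a=3, p=40, q=3
  k=2: a=2, p=93, q=7
  k=3: a=5, p=505, q=38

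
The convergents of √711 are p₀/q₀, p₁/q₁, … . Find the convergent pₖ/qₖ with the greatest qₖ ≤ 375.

8506/319

√711 = [26; 1, 1, 1, 52, …] (period length 4).
Convergents:
  p_0/q_0 = 26/1
  p_1/q_1 = 27/1
  p_2/q_2 = 53/2
  p_3/q_3 = 80/3
  p_4/q_4 = 4213/158
  p_5/q_5 = 4293/161
  p_6/q_6 = 8506/319
  p_7/q_7 = 12799/480
q_6 = 319 ≤ 375 < 480 = q_7, so the answer is 8506/319.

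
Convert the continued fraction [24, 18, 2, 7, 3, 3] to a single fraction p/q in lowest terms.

Using pₖ = aₖpₖ₋₁ + pₖ₋₂ and qₖ = aₖqₖ₋₁ + qₖ₋₂:
  k=0: a=24, p=24, q=1
  k=1: a=18, p=433, q=18
  k=2: a=2, p=890, q=37
  k=3: a=7, p=6663, q=277
  k=4: a=3, p=20879, q=868
  k=5: a=3, p=69300, q=2881

69300/2881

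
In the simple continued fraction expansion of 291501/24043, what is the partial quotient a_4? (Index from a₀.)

5

291501 = 12·24043 + 2985   →  a_0 = 12
24043 = 8·2985 + 163   →  a_1 = 8
2985 = 18·163 + 51   →  a_2 = 18
163 = 3·51 + 10   →  a_3 = 3
51 = 5·10 + 1   →  a_4 = 5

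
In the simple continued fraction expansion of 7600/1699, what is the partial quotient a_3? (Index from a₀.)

7600 = 4·1699 + 804   →  a_0 = 4
1699 = 2·804 + 91   →  a_1 = 2
804 = 8·91 + 76   →  a_2 = 8
91 = 1·76 + 15   →  a_3 = 1

1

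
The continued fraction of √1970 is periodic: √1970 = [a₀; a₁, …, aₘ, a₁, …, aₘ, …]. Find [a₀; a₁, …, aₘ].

[44; 2, 1, 1, 2, 88]

a₀ = ⌊√1970⌋ = 44.
With m₀=0, d₀=1 and mₖ₊₁ = dₖaₖ − mₖ, dₖ₊₁ = (n − mₖ₊₁²)/dₖ, aₖ₊₁ = ⌊(a₀+mₖ₊₁)/dₖ₊₁⌋:
  k=1: m=44, d=34, a=2
  k=2: m=24, d=41, a=1
  k=3: m=17, d=41, a=1
  k=4: m=24, d=34, a=2
  k=5: m=44, d=1, a=88
d=1 and a=2a₀=88 at k=5, so the next step gives (m, d) = (44, 34) again — its k=1 value — and the period has length 5.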